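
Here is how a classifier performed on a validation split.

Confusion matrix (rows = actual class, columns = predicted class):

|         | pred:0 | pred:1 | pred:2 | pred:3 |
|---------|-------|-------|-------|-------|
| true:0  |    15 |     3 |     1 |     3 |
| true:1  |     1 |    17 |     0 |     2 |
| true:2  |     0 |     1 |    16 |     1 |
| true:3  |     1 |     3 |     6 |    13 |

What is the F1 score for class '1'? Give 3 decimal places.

0.773

One-vs-rest for '1': TP = diagonal; FP = other classes predicted '1'; FN = '1' predicted as other.
F1 score = 2·TP/(2·TP+FP+FN).
1: TP=17, FP=3+1+3=7, FN=1+0+2=3 → 34/44 = 0.7727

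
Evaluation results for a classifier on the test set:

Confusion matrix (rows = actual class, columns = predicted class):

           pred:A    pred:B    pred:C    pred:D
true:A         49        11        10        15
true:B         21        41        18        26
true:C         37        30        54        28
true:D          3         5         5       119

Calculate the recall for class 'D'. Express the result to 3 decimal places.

Treat 'D' as positive and all other classes as negative.
recall = TP/(TP+FN).
D: TP=119, FN=3+5+5=13 → 119/132 = 0.9015

0.902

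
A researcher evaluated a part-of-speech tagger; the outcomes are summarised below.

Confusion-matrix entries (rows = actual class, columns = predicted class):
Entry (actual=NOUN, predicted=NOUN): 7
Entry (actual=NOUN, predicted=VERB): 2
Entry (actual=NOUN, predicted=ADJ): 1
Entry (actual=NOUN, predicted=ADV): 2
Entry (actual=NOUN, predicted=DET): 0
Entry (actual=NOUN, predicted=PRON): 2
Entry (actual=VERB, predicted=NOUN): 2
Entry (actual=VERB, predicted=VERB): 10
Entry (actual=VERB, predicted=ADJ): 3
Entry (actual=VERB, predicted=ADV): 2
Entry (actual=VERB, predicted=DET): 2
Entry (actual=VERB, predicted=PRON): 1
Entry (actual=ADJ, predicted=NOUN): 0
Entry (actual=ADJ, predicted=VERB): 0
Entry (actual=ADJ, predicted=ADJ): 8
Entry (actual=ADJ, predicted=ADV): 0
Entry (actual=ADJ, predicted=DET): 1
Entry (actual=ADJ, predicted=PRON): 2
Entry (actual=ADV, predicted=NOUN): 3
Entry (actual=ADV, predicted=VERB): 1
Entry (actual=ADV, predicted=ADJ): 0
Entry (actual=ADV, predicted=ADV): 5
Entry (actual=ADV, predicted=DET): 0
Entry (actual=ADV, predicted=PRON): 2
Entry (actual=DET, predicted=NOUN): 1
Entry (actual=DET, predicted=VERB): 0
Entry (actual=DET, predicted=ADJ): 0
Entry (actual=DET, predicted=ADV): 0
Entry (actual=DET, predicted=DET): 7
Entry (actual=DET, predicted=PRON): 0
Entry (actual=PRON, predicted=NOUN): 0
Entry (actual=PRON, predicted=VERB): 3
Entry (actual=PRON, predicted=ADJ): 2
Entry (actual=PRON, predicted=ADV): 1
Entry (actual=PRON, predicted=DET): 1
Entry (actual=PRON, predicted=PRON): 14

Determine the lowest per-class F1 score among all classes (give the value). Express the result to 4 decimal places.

Per-class F1 score (2·TP/(2·TP+FP+FN)):
  NOUN: TP=7, FP=2+0+3+1+0=6, FN=2+1+2+0+2=7 → 14/27 = 0.51852
  VERB: TP=10, FP=2+0+1+0+3=6, FN=2+3+2+2+1=10 → 20/36 = 0.55556
  ADJ: TP=8, FP=1+3+0+0+2=6, FN=0+0+0+1+2=3 → 16/25 = 0.64000
  ADV: TP=5, FP=2+2+0+0+1=5, FN=3+1+0+0+2=6 → 10/21 = 0.47619
  DET: TP=7, FP=0+2+1+0+1=4, FN=1+0+0+0+0=1 → 14/19 = 0.73684
  PRON: TP=14, FP=2+1+2+2+0=7, FN=0+3+2+1+1=7 → 28/42 = 0.66667
Lowest is class 'ADV' with F1 score = 0.4762.

0.4762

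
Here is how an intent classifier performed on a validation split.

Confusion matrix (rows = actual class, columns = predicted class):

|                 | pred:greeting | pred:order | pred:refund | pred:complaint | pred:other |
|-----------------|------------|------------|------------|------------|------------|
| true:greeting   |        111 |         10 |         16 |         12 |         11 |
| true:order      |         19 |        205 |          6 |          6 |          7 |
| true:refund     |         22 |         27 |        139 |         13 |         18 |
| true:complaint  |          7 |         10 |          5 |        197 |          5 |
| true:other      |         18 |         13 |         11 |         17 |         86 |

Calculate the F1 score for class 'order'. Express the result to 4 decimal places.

Treat 'order' as positive and all other classes as negative.
F1 score = 2·TP/(2·TP+FP+FN).
order: TP=205, FP=10+27+10+13=60, FN=19+6+6+7=38 → 410/508 = 0.80709

0.8071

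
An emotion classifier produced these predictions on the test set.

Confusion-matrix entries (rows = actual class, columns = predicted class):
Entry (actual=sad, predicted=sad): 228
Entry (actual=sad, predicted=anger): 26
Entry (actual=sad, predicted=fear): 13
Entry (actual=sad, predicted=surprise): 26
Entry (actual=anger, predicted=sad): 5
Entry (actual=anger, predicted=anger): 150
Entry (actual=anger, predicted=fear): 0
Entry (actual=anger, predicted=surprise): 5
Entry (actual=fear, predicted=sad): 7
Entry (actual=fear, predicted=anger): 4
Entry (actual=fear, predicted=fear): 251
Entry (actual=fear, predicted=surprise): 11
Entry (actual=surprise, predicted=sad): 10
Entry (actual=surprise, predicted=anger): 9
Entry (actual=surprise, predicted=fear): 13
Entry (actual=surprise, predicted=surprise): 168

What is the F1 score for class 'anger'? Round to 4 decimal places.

0.8596

Treat 'anger' as positive and all other classes as negative.
F1 score = 2·TP/(2·TP+FP+FN).
anger: TP=150, FP=26+4+9=39, FN=5+0+5=10 → 300/349 = 0.85960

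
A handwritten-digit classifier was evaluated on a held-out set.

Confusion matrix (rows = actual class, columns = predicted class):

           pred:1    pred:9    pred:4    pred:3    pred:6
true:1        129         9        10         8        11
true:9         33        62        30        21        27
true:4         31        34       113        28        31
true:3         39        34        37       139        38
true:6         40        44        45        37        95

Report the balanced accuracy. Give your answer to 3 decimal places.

0.491

Balanced accuracy = mean of per-class recall.
  1: recall = 129/167 = 0.7725
  9: recall = 62/173 = 0.3584
  4: recall = 113/237 = 0.4768
  3: recall = 139/287 = 0.4843
  6: recall = 95/261 = 0.3640
Mean = (0.7725 + 0.3584 + 0.4768 + 0.4843 + 0.3640) / 5 = 0.491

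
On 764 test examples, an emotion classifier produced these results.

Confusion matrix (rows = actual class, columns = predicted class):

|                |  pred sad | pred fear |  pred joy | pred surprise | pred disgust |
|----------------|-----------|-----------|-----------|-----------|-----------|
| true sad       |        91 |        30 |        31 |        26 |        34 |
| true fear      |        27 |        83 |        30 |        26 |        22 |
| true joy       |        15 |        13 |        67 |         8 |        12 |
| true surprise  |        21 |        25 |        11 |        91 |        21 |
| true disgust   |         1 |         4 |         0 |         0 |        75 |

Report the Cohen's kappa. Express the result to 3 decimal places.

Observed agreement pₒ = trace/N = 407/764 = 0.5327
Expected agreement pₑ = Σ (rowᵢ·colᵢ)/N² = (212·155 + 188·155 + 115·139 + 169·151 + 80·164)/764² = 0.1998
κ = (pₒ − pₑ)/(1 − pₑ) = (0.5327 − 0.1998)/(1 − 0.1998) = 0.416

0.416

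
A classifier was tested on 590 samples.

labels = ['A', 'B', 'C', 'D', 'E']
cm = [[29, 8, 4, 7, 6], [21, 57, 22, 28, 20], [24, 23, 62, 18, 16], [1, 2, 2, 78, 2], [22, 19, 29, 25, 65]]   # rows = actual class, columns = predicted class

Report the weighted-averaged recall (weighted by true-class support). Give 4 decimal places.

Per-class recall (TP/(TP+FN)):
  A: TP=29, FN=8+4+7+6=25 → 29/54 = 0.53704
  B: TP=57, FN=21+22+28+20=91 → 57/148 = 0.38514
  C: TP=62, FN=24+23+18+16=81 → 62/143 = 0.43357
  D: TP=78, FN=1+2+2+2=7 → 78/85 = 0.91765
  E: TP=65, FN=22+19+29+25=95 → 65/160 = 0.40625
Weighted-recall = Σ (supportᵢ/N)·recallᵢ with N=590: (54/590)·0.53704 + (148/590)·0.38514 + (143/590)·0.43357 + (85/590)·0.91765 + (160/590)·0.40625 = 0.4932

0.4932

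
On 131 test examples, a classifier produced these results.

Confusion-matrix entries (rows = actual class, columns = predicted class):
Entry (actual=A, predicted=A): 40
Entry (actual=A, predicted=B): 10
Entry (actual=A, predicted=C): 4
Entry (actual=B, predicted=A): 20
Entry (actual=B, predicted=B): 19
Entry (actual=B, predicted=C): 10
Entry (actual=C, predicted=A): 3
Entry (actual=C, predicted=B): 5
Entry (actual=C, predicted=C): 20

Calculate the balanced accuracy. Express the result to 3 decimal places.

Balanced accuracy = mean of per-class recall.
  A: recall = 40/54 = 0.7407
  B: recall = 19/49 = 0.3878
  C: recall = 20/28 = 0.7143
Mean = (0.7407 + 0.3878 + 0.7143) / 3 = 0.614

0.614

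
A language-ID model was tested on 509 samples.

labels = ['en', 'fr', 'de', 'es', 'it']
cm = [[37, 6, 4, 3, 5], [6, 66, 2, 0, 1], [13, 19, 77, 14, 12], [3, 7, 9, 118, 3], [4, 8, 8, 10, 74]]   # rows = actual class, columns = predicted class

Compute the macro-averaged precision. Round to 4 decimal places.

Per-class precision (TP/(TP+FP)):
  en: TP=37, FP=6+13+3+4=26 → 37/63 = 0.58730
  fr: TP=66, FP=6+19+7+8=40 → 66/106 = 0.62264
  de: TP=77, FP=4+2+9+8=23 → 77/100 = 0.77000
  es: TP=118, FP=3+0+14+10=27 → 118/145 = 0.81379
  it: TP=74, FP=5+1+12+3=21 → 74/95 = 0.77895
Macro-precision = mean = (0.58730 + 0.62264 + 0.77000 + 0.81379 + 0.77895) / 5 = 0.7145

0.7145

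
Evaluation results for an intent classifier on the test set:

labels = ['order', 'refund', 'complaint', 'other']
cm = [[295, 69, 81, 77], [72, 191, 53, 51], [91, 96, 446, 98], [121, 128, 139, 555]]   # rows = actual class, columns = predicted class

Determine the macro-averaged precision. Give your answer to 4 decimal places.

0.5588

Per-class precision (TP/(TP+FP)):
  order: TP=295, FP=72+91+121=284 → 295/579 = 0.50950
  refund: TP=191, FP=69+96+128=293 → 191/484 = 0.39463
  complaint: TP=446, FP=81+53+139=273 → 446/719 = 0.62031
  other: TP=555, FP=77+51+98=226 → 555/781 = 0.71063
Macro-precision = mean = (0.50950 + 0.39463 + 0.62031 + 0.71063) / 4 = 0.5588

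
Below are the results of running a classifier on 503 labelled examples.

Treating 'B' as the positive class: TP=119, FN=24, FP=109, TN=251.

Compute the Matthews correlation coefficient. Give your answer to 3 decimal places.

0.480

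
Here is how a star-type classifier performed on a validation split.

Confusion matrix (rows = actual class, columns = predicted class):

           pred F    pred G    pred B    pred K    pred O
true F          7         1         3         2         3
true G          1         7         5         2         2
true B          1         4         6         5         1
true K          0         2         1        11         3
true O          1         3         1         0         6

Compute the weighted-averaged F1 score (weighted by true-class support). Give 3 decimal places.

Per-class F1 score (2·TP/(2·TP+FP+FN)):
  F: TP=7, FP=1+1+0+1=3, FN=1+3+2+3=9 → 14/26 = 0.5385
  G: TP=7, FP=1+4+2+3=10, FN=1+5+2+2=10 → 14/34 = 0.4118
  B: TP=6, FP=3+5+1+1=10, FN=1+4+5+1=11 → 12/33 = 0.3636
  K: TP=11, FP=2+2+5+0=9, FN=0+2+1+3=6 → 22/37 = 0.5946
  O: TP=6, FP=3+2+1+3=9, FN=1+3+1+0=5 → 12/26 = 0.4615
Weighted-F1 score = Σ (supportᵢ/N)·F1 scoreᵢ with N=78: (16/78)·0.5385 + (17/78)·0.4118 + (17/78)·0.3636 + (17/78)·0.5946 + (11/78)·0.4615 = 0.474

0.474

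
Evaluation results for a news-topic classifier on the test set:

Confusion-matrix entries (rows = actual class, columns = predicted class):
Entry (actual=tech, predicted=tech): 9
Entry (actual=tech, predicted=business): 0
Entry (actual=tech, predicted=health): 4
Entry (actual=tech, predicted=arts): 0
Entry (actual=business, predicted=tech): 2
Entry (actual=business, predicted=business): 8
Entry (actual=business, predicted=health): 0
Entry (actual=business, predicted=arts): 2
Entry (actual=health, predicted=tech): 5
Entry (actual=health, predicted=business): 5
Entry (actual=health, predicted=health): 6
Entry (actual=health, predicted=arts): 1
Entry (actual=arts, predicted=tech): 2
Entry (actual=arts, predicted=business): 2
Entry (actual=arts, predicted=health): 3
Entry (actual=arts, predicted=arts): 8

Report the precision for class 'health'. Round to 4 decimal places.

0.4615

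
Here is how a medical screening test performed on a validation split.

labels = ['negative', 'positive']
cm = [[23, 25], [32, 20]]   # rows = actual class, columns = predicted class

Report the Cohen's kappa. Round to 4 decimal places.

Observed agreement pₒ = trace/N = 43/100 = 0.43000
Expected agreement pₑ = Σ (rowᵢ·colᵢ)/N² = (48·55 + 52·45)/100² = 0.49800
κ = (pₒ − pₑ)/(1 − pₑ) = (0.43000 − 0.49800)/(1 − 0.49800) = -0.1355

-0.1355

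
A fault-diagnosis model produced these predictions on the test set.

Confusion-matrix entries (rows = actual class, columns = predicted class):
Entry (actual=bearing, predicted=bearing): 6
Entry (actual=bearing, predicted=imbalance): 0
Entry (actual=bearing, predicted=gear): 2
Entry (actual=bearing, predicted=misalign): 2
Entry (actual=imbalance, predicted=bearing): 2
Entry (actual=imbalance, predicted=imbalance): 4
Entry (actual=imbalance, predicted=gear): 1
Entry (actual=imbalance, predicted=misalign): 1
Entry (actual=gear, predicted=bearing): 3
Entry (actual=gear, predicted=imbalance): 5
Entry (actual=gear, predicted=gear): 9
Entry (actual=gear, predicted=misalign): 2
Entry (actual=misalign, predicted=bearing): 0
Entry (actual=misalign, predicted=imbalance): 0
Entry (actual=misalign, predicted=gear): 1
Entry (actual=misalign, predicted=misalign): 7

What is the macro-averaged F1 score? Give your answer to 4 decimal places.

Per-class F1 score (2·TP/(2·TP+FP+FN)):
  bearing: TP=6, FP=2+3+0=5, FN=0+2+2=4 → 12/21 = 0.57143
  imbalance: TP=4, FP=0+5+0=5, FN=2+1+1=4 → 8/17 = 0.47059
  gear: TP=9, FP=2+1+1=4, FN=3+5+2=10 → 18/32 = 0.56250
  misalign: TP=7, FP=2+1+2=5, FN=0+0+1=1 → 14/20 = 0.70000
Macro-F1 score = mean = (0.57143 + 0.47059 + 0.56250 + 0.70000) / 4 = 0.5761

0.5761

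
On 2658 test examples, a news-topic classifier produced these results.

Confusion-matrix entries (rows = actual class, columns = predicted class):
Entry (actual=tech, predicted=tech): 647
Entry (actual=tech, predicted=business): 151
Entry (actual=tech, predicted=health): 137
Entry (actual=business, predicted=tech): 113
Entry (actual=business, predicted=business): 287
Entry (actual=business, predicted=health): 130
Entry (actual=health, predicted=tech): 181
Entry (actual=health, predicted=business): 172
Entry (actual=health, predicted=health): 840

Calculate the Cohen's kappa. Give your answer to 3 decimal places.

Observed agreement pₒ = trace/N = 1774/2658 = 0.6674
Expected agreement pₑ = Σ (rowᵢ·colᵢ)/N² = (935·941 + 530·610 + 1193·1107)/2658² = 0.3572
κ = (pₒ − pₑ)/(1 − pₑ) = (0.6674 − 0.3572)/(1 − 0.3572) = 0.483

0.483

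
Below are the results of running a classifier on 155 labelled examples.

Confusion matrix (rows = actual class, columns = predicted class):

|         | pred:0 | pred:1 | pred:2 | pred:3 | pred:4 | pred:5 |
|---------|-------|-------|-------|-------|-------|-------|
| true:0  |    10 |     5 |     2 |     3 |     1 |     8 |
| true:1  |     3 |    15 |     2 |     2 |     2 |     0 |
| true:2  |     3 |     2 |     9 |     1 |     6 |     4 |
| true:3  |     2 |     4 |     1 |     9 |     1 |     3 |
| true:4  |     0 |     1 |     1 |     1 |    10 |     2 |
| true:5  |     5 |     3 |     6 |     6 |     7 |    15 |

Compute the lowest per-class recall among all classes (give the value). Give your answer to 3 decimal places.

0.345

Per-class recall (TP/(TP+FN)):
  0: TP=10, FN=5+2+3+1+8=19 → 10/29 = 0.3448
  1: TP=15, FN=3+2+2+2+0=9 → 15/24 = 0.6250
  2: TP=9, FN=3+2+1+6+4=16 → 9/25 = 0.3600
  3: TP=9, FN=2+4+1+1+3=11 → 9/20 = 0.4500
  4: TP=10, FN=0+1+1+1+2=5 → 10/15 = 0.6667
  5: TP=15, FN=5+3+6+6+7=27 → 15/42 = 0.3571
Lowest is class '0' with recall = 0.345.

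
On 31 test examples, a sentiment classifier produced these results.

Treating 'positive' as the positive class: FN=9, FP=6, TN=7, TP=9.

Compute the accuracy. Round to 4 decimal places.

0.5161

Accuracy = (TP+TN)/N = (9+7)/31 = 0.5161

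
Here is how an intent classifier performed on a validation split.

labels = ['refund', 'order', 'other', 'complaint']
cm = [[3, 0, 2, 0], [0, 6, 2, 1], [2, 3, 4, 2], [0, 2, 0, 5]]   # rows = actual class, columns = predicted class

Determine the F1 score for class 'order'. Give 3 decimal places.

0.600

Treat 'order' as positive and all other classes as negative.
F1 score = 2·TP/(2·TP+FP+FN).
order: TP=6, FP=0+3+2=5, FN=0+2+1=3 → 12/20 = 0.6000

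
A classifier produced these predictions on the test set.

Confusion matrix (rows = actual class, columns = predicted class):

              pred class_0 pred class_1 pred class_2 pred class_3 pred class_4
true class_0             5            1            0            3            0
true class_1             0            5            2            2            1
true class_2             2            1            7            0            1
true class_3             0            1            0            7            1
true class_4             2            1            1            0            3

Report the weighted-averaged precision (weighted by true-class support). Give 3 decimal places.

Per-class precision (TP/(TP+FP)):
  class_0: TP=5, FP=0+2+0+2=4 → 5/9 = 0.5556
  class_1: TP=5, FP=1+1+1+1=4 → 5/9 = 0.5556
  class_2: TP=7, FP=0+2+0+1=3 → 7/10 = 0.7000
  class_3: TP=7, FP=3+2+0+0=5 → 7/12 = 0.5833
  class_4: TP=3, FP=0+1+1+1=3 → 3/6 = 0.5000
Weighted-precision = Σ (supportᵢ/N)·precisionᵢ with N=46: (9/46)·0.5556 + (10/46)·0.5556 + (11/46)·0.7000 + (9/46)·0.5833 + (7/46)·0.5000 = 0.587

0.587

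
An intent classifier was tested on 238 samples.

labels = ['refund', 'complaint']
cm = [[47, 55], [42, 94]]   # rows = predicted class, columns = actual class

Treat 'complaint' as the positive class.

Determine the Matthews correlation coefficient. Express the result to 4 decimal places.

0.1554

MCC = (TP·TN − FP·FN) / √((TP+FP)(TP+FN)(TN+FP)(TN+FN))
Numerator = 94·47 − 42·55 = 2108
Denominator = √(136·149·89·102) = √183956592 = 13563.0598
MCC = 2108 / 13563.0598 = 0.1554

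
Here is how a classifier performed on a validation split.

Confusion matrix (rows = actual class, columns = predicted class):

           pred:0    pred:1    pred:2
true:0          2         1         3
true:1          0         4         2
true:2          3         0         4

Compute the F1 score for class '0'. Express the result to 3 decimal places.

One-vs-rest for '0': TP = diagonal; FP = other classes predicted '0'; FN = '0' predicted as other.
F1 score = 2·TP/(2·TP+FP+FN).
0: TP=2, FP=0+3=3, FN=1+3=4 → 4/11 = 0.3636

0.364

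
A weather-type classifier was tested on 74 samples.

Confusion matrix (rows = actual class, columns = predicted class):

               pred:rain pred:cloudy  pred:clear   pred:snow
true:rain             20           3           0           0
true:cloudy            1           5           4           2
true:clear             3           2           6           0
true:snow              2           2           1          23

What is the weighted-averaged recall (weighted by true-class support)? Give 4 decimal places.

Per-class recall (TP/(TP+FN)):
  rain: TP=20, FN=3+0+0=3 → 20/23 = 0.86957
  cloudy: TP=5, FN=1+4+2=7 → 5/12 = 0.41667
  clear: TP=6, FN=3+2+0=5 → 6/11 = 0.54545
  snow: TP=23, FN=2+2+1=5 → 23/28 = 0.82143
Weighted-recall = Σ (supportᵢ/N)·recallᵢ with N=74: (23/74)·0.86957 + (12/74)·0.41667 + (11/74)·0.54545 + (28/74)·0.82143 = 0.7297

0.7297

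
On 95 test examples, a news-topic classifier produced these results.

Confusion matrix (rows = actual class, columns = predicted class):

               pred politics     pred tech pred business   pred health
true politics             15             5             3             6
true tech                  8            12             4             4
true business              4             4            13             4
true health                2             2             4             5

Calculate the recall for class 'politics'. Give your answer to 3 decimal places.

0.517

Treat 'politics' as positive and all other classes as negative.
recall = TP/(TP+FN).
politics: TP=15, FN=5+3+6=14 → 15/29 = 0.5172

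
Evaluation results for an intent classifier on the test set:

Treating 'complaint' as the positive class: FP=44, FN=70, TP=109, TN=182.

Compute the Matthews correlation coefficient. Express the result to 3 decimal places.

0.424

MCC = (TP·TN − FP·FN) / √((TP+FP)(TP+FN)(TN+FP)(TN+FN))
Numerator = 109·182 − 44·70 = 16758
Denominator = √(153·179·226·252) = √1559744424 = 39493.5998
MCC = 16758 / 39493.5998 = 0.424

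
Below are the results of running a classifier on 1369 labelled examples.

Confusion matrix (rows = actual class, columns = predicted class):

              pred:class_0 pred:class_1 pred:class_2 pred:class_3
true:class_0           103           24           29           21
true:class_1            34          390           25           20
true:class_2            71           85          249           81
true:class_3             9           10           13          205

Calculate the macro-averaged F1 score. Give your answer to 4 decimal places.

Per-class F1 score (2·TP/(2·TP+FP+FN)):
  class_0: TP=103, FP=34+71+9=114, FN=24+29+21=74 → 206/394 = 0.52284
  class_1: TP=390, FP=24+85+10=119, FN=34+25+20=79 → 780/978 = 0.79755
  class_2: TP=249, FP=29+25+13=67, FN=71+85+81=237 → 498/802 = 0.62095
  class_3: TP=205, FP=21+20+81=122, FN=9+10+13=32 → 410/564 = 0.72695
Macro-F1 score = mean = (0.52284 + 0.79755 + 0.62095 + 0.72695) / 4 = 0.6671

0.6671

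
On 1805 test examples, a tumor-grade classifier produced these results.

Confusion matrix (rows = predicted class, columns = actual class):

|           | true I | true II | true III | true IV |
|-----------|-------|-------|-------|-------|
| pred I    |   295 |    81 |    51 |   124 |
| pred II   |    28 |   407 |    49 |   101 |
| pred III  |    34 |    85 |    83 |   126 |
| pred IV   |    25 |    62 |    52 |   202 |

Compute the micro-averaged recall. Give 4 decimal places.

0.5468

Micro-averaging pools counts across classes: ΣTP=987, ΣFP=818, ΣFN=818.
Micro-recall = TP/(TP+FN) on pooled counts = 0.5468 (equals overall accuracy in single-label multiclass).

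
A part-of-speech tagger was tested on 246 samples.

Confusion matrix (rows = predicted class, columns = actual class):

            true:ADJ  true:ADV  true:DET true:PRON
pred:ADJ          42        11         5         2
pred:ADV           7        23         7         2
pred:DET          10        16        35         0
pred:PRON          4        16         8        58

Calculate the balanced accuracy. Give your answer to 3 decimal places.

Balanced accuracy = mean of per-class recall.
  ADJ: recall = 42/63 = 0.6667
  ADV: recall = 23/66 = 0.3485
  DET: recall = 35/55 = 0.6364
  PRON: recall = 58/62 = 0.9355
Mean = (0.6667 + 0.3485 + 0.6364 + 0.9355) / 4 = 0.647

0.647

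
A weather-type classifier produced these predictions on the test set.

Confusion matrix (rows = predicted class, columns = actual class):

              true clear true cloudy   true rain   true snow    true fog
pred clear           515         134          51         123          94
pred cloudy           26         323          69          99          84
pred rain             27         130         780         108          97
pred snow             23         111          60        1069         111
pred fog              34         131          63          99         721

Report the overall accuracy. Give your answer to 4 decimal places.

Accuracy = trace / total = (515+323+780+1069+721=3408) / 5082 = 3408/5082 = 0.6706

0.6706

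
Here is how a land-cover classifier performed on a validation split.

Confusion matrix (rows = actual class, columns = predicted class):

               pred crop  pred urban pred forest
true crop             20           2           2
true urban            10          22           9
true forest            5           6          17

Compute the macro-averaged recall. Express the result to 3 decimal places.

Per-class recall (TP/(TP+FN)):
  crop: TP=20, FN=2+2=4 → 20/24 = 0.8333
  urban: TP=22, FN=10+9=19 → 22/41 = 0.5366
  forest: TP=17, FN=5+6=11 → 17/28 = 0.6071
Macro-recall = mean = (0.8333 + 0.5366 + 0.6071) / 3 = 0.659

0.659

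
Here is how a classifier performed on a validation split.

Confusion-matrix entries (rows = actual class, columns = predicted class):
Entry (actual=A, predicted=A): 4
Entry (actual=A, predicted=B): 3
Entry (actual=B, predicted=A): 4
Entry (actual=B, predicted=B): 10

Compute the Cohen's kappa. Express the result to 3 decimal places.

Observed agreement pₒ = trace/N = 14/21 = 0.6667
Expected agreement pₑ = Σ (rowᵢ·colᵢ)/N² = (7·8 + 14·13)/21² = 0.5397
κ = (pₒ − pₑ)/(1 − pₑ) = (0.6667 − 0.5397)/(1 − 0.5397) = 0.276

0.276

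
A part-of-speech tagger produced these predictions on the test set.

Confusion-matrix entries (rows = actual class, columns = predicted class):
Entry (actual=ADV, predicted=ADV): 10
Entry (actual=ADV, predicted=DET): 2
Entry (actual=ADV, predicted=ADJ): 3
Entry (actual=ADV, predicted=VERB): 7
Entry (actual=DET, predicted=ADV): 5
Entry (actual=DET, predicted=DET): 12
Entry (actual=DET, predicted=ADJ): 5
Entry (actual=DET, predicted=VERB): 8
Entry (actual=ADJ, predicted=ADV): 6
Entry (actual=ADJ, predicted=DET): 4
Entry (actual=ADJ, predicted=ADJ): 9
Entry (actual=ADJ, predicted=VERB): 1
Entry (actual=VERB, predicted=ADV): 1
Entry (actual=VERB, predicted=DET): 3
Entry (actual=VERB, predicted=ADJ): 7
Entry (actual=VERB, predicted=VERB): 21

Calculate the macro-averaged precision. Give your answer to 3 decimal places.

Per-class precision (TP/(TP+FP)):
  ADV: TP=10, FP=5+6+1=12 → 10/22 = 0.4545
  DET: TP=12, FP=2+4+3=9 → 12/21 = 0.5714
  ADJ: TP=9, FP=3+5+7=15 → 9/24 = 0.3750
  VERB: TP=21, FP=7+8+1=16 → 21/37 = 0.5676
Macro-precision = mean = (0.4545 + 0.5714 + 0.3750 + 0.5676) / 4 = 0.492

0.492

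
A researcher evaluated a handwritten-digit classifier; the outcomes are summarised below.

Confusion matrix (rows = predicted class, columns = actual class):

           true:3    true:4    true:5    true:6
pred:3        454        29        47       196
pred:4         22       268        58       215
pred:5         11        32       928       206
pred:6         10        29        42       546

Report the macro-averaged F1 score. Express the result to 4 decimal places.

Per-class F1 score (2·TP/(2·TP+FP+FN)):
  3: TP=454, FP=29+47+196=272, FN=22+11+10=43 → 908/1223 = 0.74244
  4: TP=268, FP=22+58+215=295, FN=29+32+29=90 → 536/921 = 0.58198
  5: TP=928, FP=11+32+206=249, FN=47+58+42=147 → 1856/2252 = 0.82416
  6: TP=546, FP=10+29+42=81, FN=196+215+206=617 → 1092/1790 = 0.61006
Macro-F1 score = mean = (0.74244 + 0.58198 + 0.82416 + 0.61006) / 4 = 0.6897

0.6897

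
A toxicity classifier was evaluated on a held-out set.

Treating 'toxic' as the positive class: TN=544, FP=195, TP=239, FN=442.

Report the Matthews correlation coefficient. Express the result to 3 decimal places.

0.094

MCC = (TP·TN − FP·FN) / √((TP+FP)(TP+FN)(TN+FP)(TN+FN))
Numerator = 239·544 − 195·442 = 43826
Denominator = √(434·681·739·986) = √215356604316 = 464065.3018
MCC = 43826 / 464065.3018 = 0.094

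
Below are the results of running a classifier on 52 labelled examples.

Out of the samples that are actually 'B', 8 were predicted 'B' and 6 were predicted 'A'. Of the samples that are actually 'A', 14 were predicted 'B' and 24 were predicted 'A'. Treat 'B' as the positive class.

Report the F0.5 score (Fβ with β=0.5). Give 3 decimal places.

Fβ = (1+β²)·TP / ((1+β²)·TP + β²·FN + FP), with β²=1/4
= 1.25·8 / (1.25·8 + 0.25·6 + 14) = 0.392

0.392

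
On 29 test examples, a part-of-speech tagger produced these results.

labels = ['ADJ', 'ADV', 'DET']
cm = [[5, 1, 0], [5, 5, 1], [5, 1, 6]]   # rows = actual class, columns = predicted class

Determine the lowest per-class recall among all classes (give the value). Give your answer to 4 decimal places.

Per-class recall (TP/(TP+FN)):
  ADJ: TP=5, FN=1+0=1 → 5/6 = 0.83333
  ADV: TP=5, FN=5+1=6 → 5/11 = 0.45455
  DET: TP=6, FN=5+1=6 → 6/12 = 0.50000
Lowest is class 'ADV' with recall = 0.4545.

0.4545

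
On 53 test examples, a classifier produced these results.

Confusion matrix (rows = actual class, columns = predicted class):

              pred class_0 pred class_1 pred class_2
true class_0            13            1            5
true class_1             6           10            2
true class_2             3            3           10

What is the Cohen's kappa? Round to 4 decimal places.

Observed agreement pₒ = trace/N = 33/53 = 0.62264
Expected agreement pₑ = Σ (rowᵢ·colᵢ)/N² = (19·22 + 18·14 + 16·17)/53² = 0.33535
κ = (pₒ − pₑ)/(1 − pₑ) = (0.62264 − 0.33535)/(1 − 0.33535) = 0.4322

0.4322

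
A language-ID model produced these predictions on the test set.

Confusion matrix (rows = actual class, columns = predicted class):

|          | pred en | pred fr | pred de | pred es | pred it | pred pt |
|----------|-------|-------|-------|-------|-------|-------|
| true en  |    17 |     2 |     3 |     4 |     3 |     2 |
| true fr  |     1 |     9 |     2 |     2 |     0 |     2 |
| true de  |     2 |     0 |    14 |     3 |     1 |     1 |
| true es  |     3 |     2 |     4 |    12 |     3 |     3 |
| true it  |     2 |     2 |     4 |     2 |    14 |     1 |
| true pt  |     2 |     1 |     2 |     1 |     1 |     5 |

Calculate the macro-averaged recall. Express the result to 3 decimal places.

Per-class recall (TP/(TP+FN)):
  en: TP=17, FN=2+3+4+3+2=14 → 17/31 = 0.5484
  fr: TP=9, FN=1+2+2+0+2=7 → 9/16 = 0.5625
  de: TP=14, FN=2+0+3+1+1=7 → 14/21 = 0.6667
  es: TP=12, FN=3+2+4+3+3=15 → 12/27 = 0.4444
  it: TP=14, FN=2+2+4+2+1=11 → 14/25 = 0.5600
  pt: TP=5, FN=2+1+2+1+1=7 → 5/12 = 0.4167
Macro-recall = mean = (0.5484 + 0.5625 + 0.6667 + 0.4444 + 0.5600 + 0.4167) / 6 = 0.533

0.533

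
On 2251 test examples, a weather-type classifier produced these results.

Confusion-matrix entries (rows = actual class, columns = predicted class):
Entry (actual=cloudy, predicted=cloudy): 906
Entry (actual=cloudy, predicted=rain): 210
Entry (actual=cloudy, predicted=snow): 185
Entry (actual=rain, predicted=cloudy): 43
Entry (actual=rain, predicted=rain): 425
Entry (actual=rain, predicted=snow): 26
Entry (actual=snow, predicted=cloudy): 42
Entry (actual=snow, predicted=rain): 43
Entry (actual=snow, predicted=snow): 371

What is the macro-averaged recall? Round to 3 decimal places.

Per-class recall (TP/(TP+FN)):
  cloudy: TP=906, FN=210+185=395 → 906/1301 = 0.6964
  rain: TP=425, FN=43+26=69 → 425/494 = 0.8603
  snow: TP=371, FN=42+43=85 → 371/456 = 0.8136
Macro-recall = mean = (0.6964 + 0.8603 + 0.8136) / 3 = 0.790

0.790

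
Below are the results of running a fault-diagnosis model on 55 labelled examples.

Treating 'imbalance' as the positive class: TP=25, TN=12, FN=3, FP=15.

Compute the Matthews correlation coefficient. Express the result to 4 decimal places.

0.3786

MCC = (TP·TN − FP·FN) / √((TP+FP)(TP+FN)(TN+FP)(TN+FN))
Numerator = 25·12 − 15·3 = 255
Denominator = √(40·28·27·15) = √453600 = 673.4983
MCC = 255 / 673.4983 = 0.3786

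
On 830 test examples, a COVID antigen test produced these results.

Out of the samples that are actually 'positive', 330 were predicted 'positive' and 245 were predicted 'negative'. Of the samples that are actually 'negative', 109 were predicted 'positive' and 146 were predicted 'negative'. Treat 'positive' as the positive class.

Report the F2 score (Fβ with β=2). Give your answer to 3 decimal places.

0.602

Fβ = (1+β²)·TP / ((1+β²)·TP + β²·FN + FP), with β²=4
= 5·330 / (5·330 + 4·245 + 109) = 0.602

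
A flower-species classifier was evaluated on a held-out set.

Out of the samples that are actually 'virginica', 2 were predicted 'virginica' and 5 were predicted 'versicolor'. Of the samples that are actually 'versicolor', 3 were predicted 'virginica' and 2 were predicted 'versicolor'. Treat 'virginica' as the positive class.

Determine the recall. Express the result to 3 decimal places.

Recall = TP/(TP+FN) = 2/(2+5) = 2/7 = 0.286

0.286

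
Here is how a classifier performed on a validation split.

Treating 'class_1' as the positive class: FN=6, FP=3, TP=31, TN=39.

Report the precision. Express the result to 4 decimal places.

Precision = TP/(TP+FP) = 31/(31+3) = 31/34 = 0.9118

0.9118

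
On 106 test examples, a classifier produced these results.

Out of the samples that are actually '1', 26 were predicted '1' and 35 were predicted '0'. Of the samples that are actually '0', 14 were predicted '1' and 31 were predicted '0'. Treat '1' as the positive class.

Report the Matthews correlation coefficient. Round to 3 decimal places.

0.117

MCC = (TP·TN − FP·FN) / √((TP+FP)(TP+FN)(TN+FP)(TN+FN))
Numerator = 26·31 − 14·35 = 316
Denominator = √(40·61·45·66) = √7246800 = 2691.9881
MCC = 316 / 2691.9881 = 0.117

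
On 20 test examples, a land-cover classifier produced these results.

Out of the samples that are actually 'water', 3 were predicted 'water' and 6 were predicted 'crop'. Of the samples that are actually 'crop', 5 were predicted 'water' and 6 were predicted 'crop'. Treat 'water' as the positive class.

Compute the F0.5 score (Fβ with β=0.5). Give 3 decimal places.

0.366

Fβ = (1+β²)·TP / ((1+β²)·TP + β²·FN + FP), with β²=1/4
= 1.25·3 / (1.25·3 + 0.25·6 + 5) = 0.366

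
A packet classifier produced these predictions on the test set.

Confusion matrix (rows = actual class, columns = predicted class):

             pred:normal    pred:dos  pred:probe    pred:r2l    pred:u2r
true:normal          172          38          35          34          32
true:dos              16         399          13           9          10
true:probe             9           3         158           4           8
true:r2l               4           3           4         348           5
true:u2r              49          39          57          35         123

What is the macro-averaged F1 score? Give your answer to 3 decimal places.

Per-class F1 score (2·TP/(2·TP+FP+FN)):
  normal: TP=172, FP=16+9+4+49=78, FN=38+35+34+32=139 → 344/561 = 0.6132
  dos: TP=399, FP=38+3+3+39=83, FN=16+13+9+10=48 → 798/929 = 0.8590
  probe: TP=158, FP=35+13+4+57=109, FN=9+3+4+8=24 → 316/449 = 0.7038
  r2l: TP=348, FP=34+9+4+35=82, FN=4+3+4+5=16 → 696/794 = 0.8766
  u2r: TP=123, FP=32+10+8+5=55, FN=49+39+57+35=180 → 246/481 = 0.5114
Macro-F1 score = mean = (0.6132 + 0.8590 + 0.7038 + 0.8766 + 0.5114) / 5 = 0.713

0.713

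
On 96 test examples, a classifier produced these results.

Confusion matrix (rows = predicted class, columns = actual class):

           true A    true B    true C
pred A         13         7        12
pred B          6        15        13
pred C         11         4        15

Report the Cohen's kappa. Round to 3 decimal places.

Observed agreement pₒ = trace/N = 43/96 = 0.4479
Expected agreement pₑ = Σ (rowᵢ·colᵢ)/N² = (30·32 + 26·34 + 40·30)/96² = 0.3303
κ = (pₒ − pₑ)/(1 − pₑ) = (0.4479 − 0.3303)/(1 − 0.3303) = 0.176

0.176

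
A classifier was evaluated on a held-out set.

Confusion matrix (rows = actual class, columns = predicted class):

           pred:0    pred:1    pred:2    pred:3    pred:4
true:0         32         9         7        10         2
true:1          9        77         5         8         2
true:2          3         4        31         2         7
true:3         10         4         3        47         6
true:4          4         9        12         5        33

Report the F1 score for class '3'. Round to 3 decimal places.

F1 score = 2·TP/(2·TP+FP+FN).
3: TP=47, FP=10+8+2+5=25, FN=10+4+3+6=23 → 94/142 = 0.6620

0.662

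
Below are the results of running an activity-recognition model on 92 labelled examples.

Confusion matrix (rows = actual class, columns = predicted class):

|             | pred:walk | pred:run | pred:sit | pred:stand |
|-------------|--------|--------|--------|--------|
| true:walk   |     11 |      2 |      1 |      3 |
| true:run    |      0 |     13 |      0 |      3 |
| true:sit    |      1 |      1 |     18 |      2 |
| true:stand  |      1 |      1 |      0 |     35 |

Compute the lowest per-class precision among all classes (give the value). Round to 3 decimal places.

0.765

Per-class precision (TP/(TP+FP)):
  walk: TP=11, FP=0+1+1=2 → 11/13 = 0.8462
  run: TP=13, FP=2+1+1=4 → 13/17 = 0.7647
  sit: TP=18, FP=1+0+0=1 → 18/19 = 0.9474
  stand: TP=35, FP=3+3+2=8 → 35/43 = 0.8140
Lowest is class 'run' with precision = 0.765.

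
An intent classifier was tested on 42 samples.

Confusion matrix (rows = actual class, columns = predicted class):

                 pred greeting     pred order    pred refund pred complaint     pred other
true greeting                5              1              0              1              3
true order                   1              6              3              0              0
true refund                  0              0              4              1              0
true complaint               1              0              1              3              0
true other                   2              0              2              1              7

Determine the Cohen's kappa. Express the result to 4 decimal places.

Observed agreement pₒ = trace/N = 25/42 = 0.59524
Expected agreement pₑ = Σ (rowᵢ·colᵢ)/N² = (10·9 + 10·7 + 5·10 + 5·6 + 12·10)/42² = 0.20408
κ = (pₒ − pₑ)/(1 − pₑ) = (0.59524 − 0.20408)/(1 − 0.20408) = 0.4915

0.4915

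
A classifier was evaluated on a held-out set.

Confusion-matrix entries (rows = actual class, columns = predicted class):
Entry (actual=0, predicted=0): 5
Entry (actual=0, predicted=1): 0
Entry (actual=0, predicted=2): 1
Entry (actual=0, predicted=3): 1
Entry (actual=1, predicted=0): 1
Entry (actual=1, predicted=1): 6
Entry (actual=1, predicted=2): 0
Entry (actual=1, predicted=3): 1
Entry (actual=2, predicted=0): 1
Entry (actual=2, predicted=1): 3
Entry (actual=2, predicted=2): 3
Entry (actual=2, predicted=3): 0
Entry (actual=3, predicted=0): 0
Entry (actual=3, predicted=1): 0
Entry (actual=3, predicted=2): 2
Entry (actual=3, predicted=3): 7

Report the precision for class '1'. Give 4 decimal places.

Take TP from the diagonal, FP from the rest of the '1' prediction marginal, FN from the rest of the '1' actual marginal.
precision = TP/(TP+FP).
1: TP=6, FP=0+3+0=3 → 6/9 = 0.66667

0.6667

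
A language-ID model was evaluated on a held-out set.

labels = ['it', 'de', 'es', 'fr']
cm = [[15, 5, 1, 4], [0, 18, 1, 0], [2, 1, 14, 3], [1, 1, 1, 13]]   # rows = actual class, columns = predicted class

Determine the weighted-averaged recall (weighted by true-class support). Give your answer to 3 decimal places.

0.750

Per-class recall (TP/(TP+FN)):
  it: TP=15, FN=5+1+4=10 → 15/25 = 0.6000
  de: TP=18, FN=0+1+0=1 → 18/19 = 0.9474
  es: TP=14, FN=2+1+3=6 → 14/20 = 0.7000
  fr: TP=13, FN=1+1+1=3 → 13/16 = 0.8125
Weighted-recall = Σ (supportᵢ/N)·recallᵢ with N=80: (25/80)·0.6000 + (19/80)·0.9474 + (20/80)·0.7000 + (16/80)·0.8125 = 0.750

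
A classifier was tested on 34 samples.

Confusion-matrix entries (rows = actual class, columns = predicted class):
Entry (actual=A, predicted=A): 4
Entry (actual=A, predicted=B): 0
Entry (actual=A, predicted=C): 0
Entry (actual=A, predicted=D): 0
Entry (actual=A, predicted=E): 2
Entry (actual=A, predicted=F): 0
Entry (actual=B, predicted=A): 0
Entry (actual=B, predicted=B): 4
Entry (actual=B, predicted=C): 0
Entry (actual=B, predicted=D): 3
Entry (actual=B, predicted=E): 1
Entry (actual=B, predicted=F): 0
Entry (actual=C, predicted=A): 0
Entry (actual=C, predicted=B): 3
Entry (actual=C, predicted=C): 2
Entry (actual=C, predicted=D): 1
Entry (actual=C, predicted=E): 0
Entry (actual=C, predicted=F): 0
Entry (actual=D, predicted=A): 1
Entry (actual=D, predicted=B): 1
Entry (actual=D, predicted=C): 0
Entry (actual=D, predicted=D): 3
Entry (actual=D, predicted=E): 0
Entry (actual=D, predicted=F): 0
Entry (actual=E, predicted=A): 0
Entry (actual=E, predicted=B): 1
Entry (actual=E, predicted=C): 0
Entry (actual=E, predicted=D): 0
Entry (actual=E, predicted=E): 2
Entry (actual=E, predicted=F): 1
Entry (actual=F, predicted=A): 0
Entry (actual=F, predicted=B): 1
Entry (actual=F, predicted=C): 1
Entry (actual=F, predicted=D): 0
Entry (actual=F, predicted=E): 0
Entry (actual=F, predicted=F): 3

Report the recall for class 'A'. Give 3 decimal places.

One-vs-rest for 'A': TP = diagonal; FP = other classes predicted 'A'; FN = 'A' predicted as other.
recall = TP/(TP+FN).
A: TP=4, FN=0+0+0+2+0=2 → 4/6 = 0.6667

0.667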